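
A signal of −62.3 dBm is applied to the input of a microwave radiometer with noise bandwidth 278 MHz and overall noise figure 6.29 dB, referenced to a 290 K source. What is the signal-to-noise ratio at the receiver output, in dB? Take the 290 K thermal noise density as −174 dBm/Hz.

21.0 dB

Noise floor: N = −174 + 10 log₁₀(B) + NF
10 log₁₀(2.78×10⁸) = 84.44 dB
N = −174 + 84.44 + 6.29 = −83.27 dBm
SNR = P_sig − N = −62.3 − (−83.27) = 20.97 dB → 21.0 dB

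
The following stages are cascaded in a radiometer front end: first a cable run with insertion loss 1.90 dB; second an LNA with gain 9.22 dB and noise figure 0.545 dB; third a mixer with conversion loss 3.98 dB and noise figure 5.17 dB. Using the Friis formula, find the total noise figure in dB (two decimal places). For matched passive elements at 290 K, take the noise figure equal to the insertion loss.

3.38 dB

Convert to linear (a loss of L dB is a gain of −L dB): F_i = 10^(NF_i/10), G_i = 10^(G_i,dB/10)
  Stage 1: F_1 = 10^(1.90/10) = 1.549, G_1 = 10^(−1.90/10) = 0.6457
  Stage 2: F_2 = 10^(0.545/10) = 1.134, G_2 = 10^(9.22/10) = 8.356
  Stage 3: F_3 = 10^(5.17/10) = 3.289, G_3 = 10^(−3.98/10) = 0.3999
Friis cascade:
  F = 1.549 + (1.134 − 1)/0.6457 + (3.289 − 1)/5.395 = 2.180
NF = 10 log₁₀(2.180) = 3.38 dB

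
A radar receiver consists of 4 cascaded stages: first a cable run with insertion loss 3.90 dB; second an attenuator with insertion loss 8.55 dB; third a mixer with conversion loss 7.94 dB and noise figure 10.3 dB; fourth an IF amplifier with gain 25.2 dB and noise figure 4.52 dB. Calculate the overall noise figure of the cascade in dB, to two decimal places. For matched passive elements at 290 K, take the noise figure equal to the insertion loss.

Convert to linear (a loss of L dB is a gain of −L dB): F_i = 10^(NF_i/10), G_i = 10^(G_i,dB/10)
  Stage 1: F_1 = 10^(3.90/10) = 2.455, G_1 = 10^(−3.90/10) = 0.4074
  Stage 2: F_2 = 10^(8.55/10) = 7.161, G_2 = 10^(−8.55/10) = 0.1396
  Stage 3: F_3 = 10^(10.3/10) = 10.72, G_3 = 10^(−7.94/10) = 0.1607
  Stage 4: F_4 = 10^(4.52/10) = 2.831, G_4 = 10^(25.2/10) = 331.1
Friis cascade:
  F = 2.455 + (7.161 − 1)/0.4074 + (10.72 − 1)/0.05689 + (2.831 − 1)/0.009141 = 388.7
NF = 10 log₁₀(388.7) = 25.90 dB

25.90 dB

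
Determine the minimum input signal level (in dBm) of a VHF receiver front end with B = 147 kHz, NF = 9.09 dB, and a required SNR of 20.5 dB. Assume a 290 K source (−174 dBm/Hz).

−92.7 dBm

Sensitivity = −174 + 10 log₁₀(B) + NF + SNR_min
= −174 + 51.67 + 9.09 + 20.5
= −92.74 dBm → −92.7 dBm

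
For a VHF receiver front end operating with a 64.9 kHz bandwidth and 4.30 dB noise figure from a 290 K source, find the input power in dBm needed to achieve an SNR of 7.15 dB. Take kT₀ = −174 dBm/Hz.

Sensitivity = −174 + 10 log₁₀(B) + NF + SNR_min
= −174 + 48.12 + 4.30 + 7.15
= −114.43 dBm → −114.4 dBm

−114.4 dBm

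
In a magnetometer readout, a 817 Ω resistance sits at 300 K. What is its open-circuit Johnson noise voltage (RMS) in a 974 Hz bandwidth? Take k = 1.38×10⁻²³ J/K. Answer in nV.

115 nV

V_n = √(4kTRB)
4kTRB = 4 × 1.38×10⁻²³ × 300 × 8.17×10² × 9.74×10² = 1.32×10⁻¹⁴ V²
V_n = √(1.32×10⁻¹⁴) = 1.15×10⁻⁷ V = 115 nV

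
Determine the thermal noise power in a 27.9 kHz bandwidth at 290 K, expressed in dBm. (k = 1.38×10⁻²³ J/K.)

−129.5 dBm

P_n = kTB = 1.38×10⁻²³ × 290 × 2.79×10⁴ = 1.12×10⁻¹⁶ W
In dBm: 10 log₁₀(1.12×10⁻¹⁶ / 10⁻³) = −129.5 dBm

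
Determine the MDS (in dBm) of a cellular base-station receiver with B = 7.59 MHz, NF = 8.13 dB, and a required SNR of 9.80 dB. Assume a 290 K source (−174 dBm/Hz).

Sensitivity = −174 + 10 log₁₀(B) + NF + SNR_min
= −174 + 68.8 + 8.13 + 9.80
= −87.27 dBm → −87.3 dBm

−87.3 dBm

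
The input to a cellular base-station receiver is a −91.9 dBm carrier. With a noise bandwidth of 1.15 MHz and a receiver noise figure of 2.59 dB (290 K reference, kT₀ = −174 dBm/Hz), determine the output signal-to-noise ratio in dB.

18.9 dB

Noise floor: N = −174 + 10 log₁₀(B) + NF
10 log₁₀(1.15×10⁶) = 60.61 dB
N = −174 + 60.61 + 2.59 = −110.80 dBm
SNR = P_sig − N = −91.9 − (−110.80) = 18.90 dB → 18.9 dB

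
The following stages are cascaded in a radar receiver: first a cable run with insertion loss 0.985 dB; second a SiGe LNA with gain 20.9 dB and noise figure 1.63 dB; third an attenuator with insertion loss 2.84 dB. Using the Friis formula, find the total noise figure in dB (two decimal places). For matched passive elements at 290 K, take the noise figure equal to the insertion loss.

2.64 dB

Convert to linear (a loss of L dB is a gain of −L dB): F_i = 10^(NF_i/10), G_i = 10^(G_i,dB/10)
  Stage 1: F_1 = 10^(0.985/10) = 1.255, G_1 = 10^(−0.985/10) = 0.7971
  Stage 2: F_2 = 10^(1.63/10) = 1.455, G_2 = 10^(20.9/10) = 123.0
  Stage 3: F_3 = 10^(2.84/10) = 1.923, G_3 = 10^(−2.84/10) = 0.5200
Friis cascade:
  F = 1.255 + (1.455 − 1)/0.7971 + (1.923 − 1)/98.06 = 1.835
NF = 10 log₁₀(1.835) = 2.64 dB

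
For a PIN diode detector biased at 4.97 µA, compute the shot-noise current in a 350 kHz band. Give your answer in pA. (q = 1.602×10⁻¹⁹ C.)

747 pA

I_n = √(2qI·B)
2qI·B = 2 × 1.602×10⁻¹⁹ × 4.97×10⁻⁶ × 3.50×10⁵ = 5.57×10⁻¹⁹ A²
I_n = √(5.57×10⁻¹⁹) = 7.47×10⁻¹⁰ A = 747 pA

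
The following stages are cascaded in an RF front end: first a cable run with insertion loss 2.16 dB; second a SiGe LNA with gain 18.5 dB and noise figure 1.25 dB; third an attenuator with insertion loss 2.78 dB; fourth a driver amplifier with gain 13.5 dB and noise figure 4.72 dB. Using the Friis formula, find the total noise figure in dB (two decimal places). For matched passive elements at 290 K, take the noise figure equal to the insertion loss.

Convert to linear (a loss of L dB is a gain of −L dB): F_i = 10^(NF_i/10), G_i = 10^(G_i,dB/10)
  Stage 1: F_1 = 10^(2.16/10) = 1.644, G_1 = 10^(−2.16/10) = 0.6081
  Stage 2: F_2 = 10^(1.25/10) = 1.334, G_2 = 10^(18.5/10) = 70.79
  Stage 3: F_3 = 10^(2.78/10) = 1.897, G_3 = 10^(−2.78/10) = 0.5272
  Stage 4: F_4 = 10^(4.72/10) = 2.965, G_4 = 10^(13.5/10) = 22.39
Friis cascade:
  F = 1.644 + (1.334 − 1)/0.6081 + (1.897 − 1)/43.05 + (2.965 − 1)/22.70 = 2.300
NF = 10 log₁₀(2.300) = 3.62 dB

3.62 dB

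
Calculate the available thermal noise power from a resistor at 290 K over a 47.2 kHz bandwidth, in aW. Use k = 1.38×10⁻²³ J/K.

189 aW

P_n = kTB = 1.38×10⁻²³ × 290 × 4.72×10⁴ = 1.89×10⁻¹⁶ W = 189 aW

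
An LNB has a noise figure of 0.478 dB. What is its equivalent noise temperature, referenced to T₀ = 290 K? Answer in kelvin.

F = 10^(0.478/10) = 1.11635
T_e = (F − 1)·T₀ = (1.11635 − 1) × 290 = 33.7 K

33.7 K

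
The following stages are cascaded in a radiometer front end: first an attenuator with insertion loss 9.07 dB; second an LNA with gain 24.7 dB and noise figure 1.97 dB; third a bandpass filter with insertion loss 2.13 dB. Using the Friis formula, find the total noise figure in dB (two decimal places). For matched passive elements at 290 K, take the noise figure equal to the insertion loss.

Convert to linear (a loss of L dB is a gain of −L dB): F_i = 10^(NF_i/10), G_i = 10^(G_i,dB/10)
  Stage 1: F_1 = 10^(9.07/10) = 8.072, G_1 = 10^(−9.07/10) = 0.1239
  Stage 2: F_2 = 10^(1.97/10) = 1.574, G_2 = 10^(24.7/10) = 295.1
  Stage 3: F_3 = 10^(2.13/10) = 1.633, G_3 = 10^(−2.13/10) = 0.6124
Friis cascade:
  F = 8.072 + (1.574 − 1)/0.1239 + (1.633 − 1)/36.56 = 12.72
NF = 10 log₁₀(12.72) = 11.05 dB

11.05 dB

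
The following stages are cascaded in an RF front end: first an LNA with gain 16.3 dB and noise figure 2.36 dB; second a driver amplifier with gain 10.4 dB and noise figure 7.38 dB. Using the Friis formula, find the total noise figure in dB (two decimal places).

2.62 dB

Convert to linear (a loss of L dB is a gain of −L dB): F_i = 10^(NF_i/10), G_i = 10^(G_i,dB/10)
  Stage 1: F_1 = 10^(2.36/10) = 1.722, G_1 = 10^(16.3/10) = 42.66
  Stage 2: F_2 = 10^(7.38/10) = 5.470, G_2 = 10^(10.4/10) = 10.96
Friis cascade:
  F = 1.722 + (5.470 − 1)/42.66 = 1.827
NF = 10 log₁₀(1.827) = 2.62 dB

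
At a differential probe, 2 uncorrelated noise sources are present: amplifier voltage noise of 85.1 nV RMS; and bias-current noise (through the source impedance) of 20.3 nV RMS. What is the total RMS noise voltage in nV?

Uncorrelated sources add in power (mean-square): V_tot = √(ΣV_i²)
V_tot = √[(8.51×10⁻⁸)² + (2.03×10⁻⁸)²] = 8.75×10⁻⁸ V = 87.5 nV

87.5 nV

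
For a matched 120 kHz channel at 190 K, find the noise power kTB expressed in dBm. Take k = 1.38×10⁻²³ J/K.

P_n = kTB = 1.38×10⁻²³ × 190 × 1.20×10⁵ = 3.15×10⁻¹⁶ W
In dBm: 10 log₁₀(3.15×10⁻¹⁶ / 10⁻³) = −125.0 dBm

−125.0 dBm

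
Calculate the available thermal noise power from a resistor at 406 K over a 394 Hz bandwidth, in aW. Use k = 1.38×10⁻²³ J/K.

2.21 aW

P_n = kTB = 1.38×10⁻²³ × 406 × 3.94×10² = 2.21×10⁻¹⁸ W = 2.21 aW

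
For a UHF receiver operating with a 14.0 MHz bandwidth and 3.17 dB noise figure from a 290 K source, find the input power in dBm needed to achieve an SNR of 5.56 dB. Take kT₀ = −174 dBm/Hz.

−93.8 dBm

Sensitivity = −174 + 10 log₁₀(B) + NF + SNR_min
= −174 + 71.46 + 3.17 + 5.56
= −93.81 dBm → −93.8 dBm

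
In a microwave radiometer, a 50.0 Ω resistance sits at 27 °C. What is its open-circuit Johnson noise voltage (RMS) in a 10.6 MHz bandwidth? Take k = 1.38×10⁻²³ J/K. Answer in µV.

T = 27 °C + 273.15 = 300.15 K
V_n = √(4kTRB)
4kTRB = 4 × 1.38×10⁻²³ × 300.15 × 5.00×10¹ × 1.06×10⁷ = 8.78×10⁻¹² V²
V_n = √(8.78×10⁻¹²) = 2.96×10⁻⁶ V = 2.96 µV

2.96 µV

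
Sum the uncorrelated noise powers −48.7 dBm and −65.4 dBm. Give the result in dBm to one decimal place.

−48.6 dBm

Convert to linear, add, convert back:
P₁ = 1.35×10⁻⁸ W, P₂ = 2.88×10⁻¹⁰ W
P_tot = 1.38×10⁻⁸ W → 10 log₁₀(P_tot / 10⁻³) = −48.6 dBm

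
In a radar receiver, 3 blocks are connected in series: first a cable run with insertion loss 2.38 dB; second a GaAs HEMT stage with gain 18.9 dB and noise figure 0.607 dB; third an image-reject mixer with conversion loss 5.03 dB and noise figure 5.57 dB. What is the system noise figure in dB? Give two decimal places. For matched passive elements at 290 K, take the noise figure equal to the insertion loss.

Convert to linear (a loss of L dB is a gain of −L dB): F_i = 10^(NF_i/10), G_i = 10^(G_i,dB/10)
  Stage 1: F_1 = 10^(2.38/10) = 1.730, G_1 = 10^(−2.38/10) = 0.5781
  Stage 2: F_2 = 10^(0.607/10) = 1.150, G_2 = 10^(18.9/10) = 77.62
  Stage 3: F_3 = 10^(5.57/10) = 3.606, G_3 = 10^(−5.03/10) = 0.3141
Friis cascade:
  F = 1.730 + (1.150 − 1)/0.5781 + (3.606 − 1)/44.87 = 2.047
NF = 10 log₁₀(2.047) = 3.11 dB

3.11 dB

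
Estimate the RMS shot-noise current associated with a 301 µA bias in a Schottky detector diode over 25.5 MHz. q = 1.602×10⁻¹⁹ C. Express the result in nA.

I_n = √(2qI·B)
2qI·B = 2 × 1.602×10⁻¹⁹ × 3.01×10⁻⁴ × 2.55×10⁷ = 2.46×10⁻¹⁵ A²
I_n = √(2.46×10⁻¹⁵) = 4.96×10⁻⁸ A = 49.6 nA

49.6 nA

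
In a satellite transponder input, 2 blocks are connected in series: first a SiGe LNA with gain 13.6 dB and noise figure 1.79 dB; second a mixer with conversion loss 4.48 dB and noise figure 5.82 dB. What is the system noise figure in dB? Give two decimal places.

Convert to linear (a loss of L dB is a gain of −L dB): F_i = 10^(NF_i/10), G_i = 10^(G_i,dB/10)
  Stage 1: F_1 = 10^(1.79/10) = 1.510, G_1 = 10^(13.6/10) = 22.91
  Stage 2: F_2 = 10^(5.82/10) = 3.819, G_2 = 10^(−4.48/10) = 0.3565
Friis cascade:
  F = 1.510 + (3.819 − 1)/22.91 = 1.633
NF = 10 log₁₀(1.633) = 2.13 dB

2.13 dB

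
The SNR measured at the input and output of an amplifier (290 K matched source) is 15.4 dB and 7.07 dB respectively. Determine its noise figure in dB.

NF (dB) = SNR_in(dB) − SNR_out(dB) when the source is at T₀
NF = 15.4 − 7.07 = 8.33 dB

8.33 dB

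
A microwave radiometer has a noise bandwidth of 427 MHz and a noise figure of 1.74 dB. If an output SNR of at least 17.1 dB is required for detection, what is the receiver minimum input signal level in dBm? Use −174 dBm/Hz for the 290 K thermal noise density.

−68.9 dBm

Sensitivity = −174 + 10 log₁₀(B) + NF + SNR_min
= −174 + 86.3 + 1.74 + 17.1
= −68.86 dBm → −68.9 dBm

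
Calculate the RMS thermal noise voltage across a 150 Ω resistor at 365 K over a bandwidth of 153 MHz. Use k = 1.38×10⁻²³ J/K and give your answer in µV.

21.5 µV

V_n = √(4kTRB)
4kTRB = 4 × 1.38×10⁻²³ × 365 × 1.50×10² × 1.53×10⁸ = 4.62×10⁻¹⁰ V²
V_n = √(4.62×10⁻¹⁰) = 2.15×10⁻⁵ V = 21.5 µV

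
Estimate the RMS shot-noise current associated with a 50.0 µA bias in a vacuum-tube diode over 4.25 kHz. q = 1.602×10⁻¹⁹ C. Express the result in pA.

261 pA

I_n = √(2qI·B)
2qI·B = 2 × 1.602×10⁻¹⁹ × 5.00×10⁻⁵ × 4.25×10³ = 6.81×10⁻²⁰ A²
I_n = √(6.81×10⁻²⁰) = 2.61×10⁻¹⁰ A = 261 pA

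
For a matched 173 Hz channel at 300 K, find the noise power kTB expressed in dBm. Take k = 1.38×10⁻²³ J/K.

−151.4 dBm

P_n = kTB = 1.38×10⁻²³ × 300 × 1.73×10² = 7.16×10⁻¹⁹ W
In dBm: 10 log₁₀(7.16×10⁻¹⁹ / 10⁻³) = −151.4 dBm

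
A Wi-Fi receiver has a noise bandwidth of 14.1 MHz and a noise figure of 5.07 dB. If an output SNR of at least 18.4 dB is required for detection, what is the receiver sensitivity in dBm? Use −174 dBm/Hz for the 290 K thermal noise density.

Sensitivity = −174 + 10 log₁₀(B) + NF + SNR_min
= −174 + 71.49 + 5.07 + 18.4
= −79.04 dBm → −79.0 dBm

−79.0 dBm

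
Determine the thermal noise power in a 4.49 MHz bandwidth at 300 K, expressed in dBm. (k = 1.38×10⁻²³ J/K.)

−107.3 dBm

P_n = kTB = 1.38×10⁻²³ × 300 × 4.49×10⁶ = 1.86×10⁻¹⁴ W
In dBm: 10 log₁₀(1.86×10⁻¹⁴ / 10⁻³) = −107.3 dBm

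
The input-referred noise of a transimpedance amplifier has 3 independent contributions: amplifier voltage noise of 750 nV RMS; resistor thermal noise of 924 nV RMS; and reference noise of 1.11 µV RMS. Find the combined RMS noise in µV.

Uncorrelated sources add in power (mean-square): V_tot = √(ΣV_i²)
V_tot = √[(7.50×10⁻⁷)² + (9.24×10⁻⁷)² + (1.11×10⁻⁶)²] = 1.63×10⁻⁶ V = 1.63 µV

1.63 µV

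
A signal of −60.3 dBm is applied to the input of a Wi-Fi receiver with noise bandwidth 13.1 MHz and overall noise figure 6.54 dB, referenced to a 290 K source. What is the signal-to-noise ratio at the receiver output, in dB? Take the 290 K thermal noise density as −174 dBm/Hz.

Noise floor: N = −174 + 10 log₁₀(B) + NF
10 log₁₀(1.31×10⁷) = 71.17 dB
N = −174 + 71.17 + 6.54 = −96.29 dBm
SNR = P_sig − N = −60.3 − (−96.29) = 35.99 dB → 36.0 dB

36.0 dB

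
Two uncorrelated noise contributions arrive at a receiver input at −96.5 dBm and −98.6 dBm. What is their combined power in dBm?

Convert to linear, add, convert back:
P₁ = 2.24×10⁻¹³ W, P₂ = 1.38×10⁻¹³ W
P_tot = 3.62×10⁻¹³ W → 10 log₁₀(P_tot / 10⁻³) = −94.4 dBm

−94.4 dBm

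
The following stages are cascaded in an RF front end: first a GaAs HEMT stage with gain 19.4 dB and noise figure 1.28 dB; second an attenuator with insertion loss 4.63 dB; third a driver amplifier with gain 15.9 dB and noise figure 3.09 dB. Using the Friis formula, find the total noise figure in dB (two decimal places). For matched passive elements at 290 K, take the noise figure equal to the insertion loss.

1.46 dB

Convert to linear (a loss of L dB is a gain of −L dB): F_i = 10^(NF_i/10), G_i = 10^(G_i,dB/10)
  Stage 1: F_1 = 10^(1.28/10) = 1.343, G_1 = 10^(19.4/10) = 87.10
  Stage 2: F_2 = 10^(4.63/10) = 2.904, G_2 = 10^(−4.63/10) = 0.3443
  Stage 3: F_3 = 10^(3.09/10) = 2.037, G_3 = 10^(15.9/10) = 38.90
Friis cascade:
  F = 1.343 + (2.904 − 1)/87.10 + (2.037 − 1)/29.99 = 1.399
NF = 10 log₁₀(1.399) = 1.46 dB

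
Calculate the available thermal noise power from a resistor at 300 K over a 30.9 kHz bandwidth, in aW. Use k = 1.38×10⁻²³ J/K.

128 aW

P_n = kTB = 1.38×10⁻²³ × 300 × 3.09×10⁴ = 1.28×10⁻¹⁶ W = 128 aW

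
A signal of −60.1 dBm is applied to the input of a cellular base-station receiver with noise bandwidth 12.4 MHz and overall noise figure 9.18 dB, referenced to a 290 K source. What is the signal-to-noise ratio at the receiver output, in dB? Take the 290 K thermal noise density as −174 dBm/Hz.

33.8 dB

Noise floor: N = −174 + 10 log₁₀(B) + NF
10 log₁₀(1.24×10⁷) = 70.93 dB
N = −174 + 70.93 + 9.18 = −93.89 dBm
SNR = P_sig − N = −60.1 − (−93.89) = 33.79 dB → 33.8 dB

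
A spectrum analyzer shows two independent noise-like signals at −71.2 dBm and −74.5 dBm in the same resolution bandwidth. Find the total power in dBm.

Convert to linear, add, convert back:
P₁ = 7.59×10⁻¹¹ W, P₂ = 3.55×10⁻¹¹ W
P_tot = 1.11×10⁻¹⁰ W → 10 log₁₀(P_tot / 10⁻³) = −69.5 dBm

−69.5 dBm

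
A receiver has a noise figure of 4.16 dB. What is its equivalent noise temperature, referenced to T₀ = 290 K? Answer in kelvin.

F = 10^(4.16/10) = 2.60615
T_e = (F − 1)·T₀ = (2.60615 − 1) × 290 = 466 K

466 K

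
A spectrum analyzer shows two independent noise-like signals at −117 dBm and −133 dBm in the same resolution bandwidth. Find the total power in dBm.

Convert to linear, add, convert back:
P₁ = 2.00×10⁻¹⁵ W, P₂ = 5.01×10⁻¹⁷ W
P_tot = 2.05×10⁻¹⁵ W → 10 log₁₀(P_tot / 10⁻³) = −116.9 dBm

−116.9 dBm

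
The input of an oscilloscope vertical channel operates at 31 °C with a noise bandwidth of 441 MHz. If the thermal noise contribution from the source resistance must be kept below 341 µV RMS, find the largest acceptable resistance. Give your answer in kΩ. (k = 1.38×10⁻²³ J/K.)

T = 31 °C + 273.15 = 304.15 K
Johnson–Nyquist: V_n = √(4kTRB) ⇒ R = V_n² / (4kTB)
4kTB = 4 × 1.38×10⁻²³ × 304.15 × 4.41×10⁸ = 7.40×10⁻¹²
R = (3.41×10⁻⁴)² / 7.40×10⁻¹² = 1.57×10⁴ Ω = 15.7 kΩ

15.7 kΩ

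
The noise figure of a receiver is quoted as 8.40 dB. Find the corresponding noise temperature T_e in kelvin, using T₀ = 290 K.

F = 10^(8.40/10) = 6.91831
T_e = (F − 1)·T₀ = (6.91831 − 1) × 290 = 1716 K

1716 K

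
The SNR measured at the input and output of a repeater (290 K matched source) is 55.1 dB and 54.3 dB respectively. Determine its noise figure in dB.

0.8 dB

NF (dB) = SNR_in(dB) − SNR_out(dB) when the source is at T₀
NF = 55.1 − 54.3 = 0.8 dB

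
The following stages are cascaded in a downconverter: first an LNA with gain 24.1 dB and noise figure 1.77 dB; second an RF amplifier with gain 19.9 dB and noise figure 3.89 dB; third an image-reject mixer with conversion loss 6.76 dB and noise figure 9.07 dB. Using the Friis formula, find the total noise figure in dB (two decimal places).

1.79 dB

Convert to linear (a loss of L dB is a gain of −L dB): F_i = 10^(NF_i/10), G_i = 10^(G_i,dB/10)
  Stage 1: F_1 = 10^(1.77/10) = 1.503, G_1 = 10^(24.1/10) = 257.0
  Stage 2: F_2 = 10^(3.89/10) = 2.449, G_2 = 10^(19.9/10) = 97.72
  Stage 3: F_3 = 10^(9.07/10) = 8.072, G_3 = 10^(−6.76/10) = 0.2109
Friis cascade:
  F = 1.503 + (2.449 − 1)/257.0 + (8.072 − 1)/2.512×10⁴ = 1.509
NF = 10 log₁₀(1.509) = 1.79 dB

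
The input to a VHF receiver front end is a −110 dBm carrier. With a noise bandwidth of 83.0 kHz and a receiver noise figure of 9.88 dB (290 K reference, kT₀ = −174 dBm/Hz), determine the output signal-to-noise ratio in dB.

4.9 dB

Noise floor: N = −174 + 10 log₁₀(B) + NF
10 log₁₀(8.30×10⁴) = 49.19 dB
N = −174 + 49.19 + 9.88 = −114.93 dBm
SNR = P_sig − N = −110 − (−114.93) = 4.93 dB → 4.9 dB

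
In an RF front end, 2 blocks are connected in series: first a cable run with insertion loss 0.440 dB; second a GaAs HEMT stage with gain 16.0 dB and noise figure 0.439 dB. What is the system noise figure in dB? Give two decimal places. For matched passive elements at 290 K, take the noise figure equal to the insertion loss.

Convert to linear (a loss of L dB is a gain of −L dB): F_i = 10^(NF_i/10), G_i = 10^(G_i,dB/10)
  Stage 1: F_1 = 10^(0.440/10) = 1.107, G_1 = 10^(−0.440/10) = 0.9036
  Stage 2: F_2 = 10^(0.439/10) = 1.106, G_2 = 10^(16.0/10) = 39.81
Friis cascade:
  F = 1.107 + (1.106 − 1)/0.9036 = 1.224
NF = 10 log₁₀(1.224) = 0.88 dB

0.88 dB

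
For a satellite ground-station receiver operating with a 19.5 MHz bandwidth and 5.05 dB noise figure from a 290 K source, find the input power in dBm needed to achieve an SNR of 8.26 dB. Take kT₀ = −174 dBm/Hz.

−87.8 dBm

Sensitivity = −174 + 10 log₁₀(B) + NF + SNR_min
= −174 + 72.9 + 5.05 + 8.26
= −87.79 dBm → −87.8 dBm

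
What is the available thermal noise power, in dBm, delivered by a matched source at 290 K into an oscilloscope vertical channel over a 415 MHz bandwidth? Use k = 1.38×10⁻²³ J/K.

P_n = kTB = 1.38×10⁻²³ × 290 × 4.15×10⁸ = 1.66×10⁻¹² W
In dBm: 10 log₁₀(1.66×10⁻¹² / 10⁻³) = −87.8 dBm

−87.8 dBm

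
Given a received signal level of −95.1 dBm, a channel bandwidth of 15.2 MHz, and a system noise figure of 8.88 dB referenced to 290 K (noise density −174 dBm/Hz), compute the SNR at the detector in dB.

−1.8 dB

Noise floor: N = −174 + 10 log₁₀(B) + NF
10 log₁₀(1.52×10⁷) = 71.82 dB
N = −174 + 71.82 + 8.88 = −93.30 dBm
SNR = P_sig − N = −95.1 − (−93.30) = −1.80 dB → −1.8 dB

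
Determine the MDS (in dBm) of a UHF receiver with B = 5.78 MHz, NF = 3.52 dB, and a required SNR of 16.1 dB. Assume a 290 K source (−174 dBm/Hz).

Sensitivity = −174 + 10 log₁₀(B) + NF + SNR_min
= −174 + 67.62 + 3.52 + 16.1
= −86.76 dBm → −86.8 dBm

−86.8 dBm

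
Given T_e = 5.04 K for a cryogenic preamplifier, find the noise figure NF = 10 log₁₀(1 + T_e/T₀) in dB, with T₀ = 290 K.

0.075 dB

F = 1 + T_e/T₀ = 1 + 5.04/290 = 1.01738
NF = 10 log₁₀(1.01738) = 0.075 dB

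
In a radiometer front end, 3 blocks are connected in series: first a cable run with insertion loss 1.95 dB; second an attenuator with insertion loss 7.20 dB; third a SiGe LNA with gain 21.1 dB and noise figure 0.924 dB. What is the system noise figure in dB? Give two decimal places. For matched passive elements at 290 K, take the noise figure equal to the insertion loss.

Convert to linear (a loss of L dB is a gain of −L dB): F_i = 10^(NF_i/10), G_i = 10^(G_i,dB/10)
  Stage 1: F_1 = 10^(1.95/10) = 1.567, G_1 = 10^(−1.95/10) = 0.6383
  Stage 2: F_2 = 10^(7.20/10) = 5.248, G_2 = 10^(−7.20/10) = 0.1905
  Stage 3: F_3 = 10^(0.924/10) = 1.237, G_3 = 10^(21.1/10) = 128.8
Friis cascade:
  F = 1.567 + (5.248 − 1)/0.6383 + (1.237 − 1)/0.1216 = 10.17
NF = 10 log₁₀(10.17) = 10.07 dB

10.07 dB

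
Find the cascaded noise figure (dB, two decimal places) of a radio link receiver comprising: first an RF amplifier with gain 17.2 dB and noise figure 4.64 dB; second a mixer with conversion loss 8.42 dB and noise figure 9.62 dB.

4.87 dB

Convert to linear (a loss of L dB is a gain of −L dB): F_i = 10^(NF_i/10), G_i = 10^(G_i,dB/10)
  Stage 1: F_1 = 10^(4.64/10) = 2.911, G_1 = 10^(17.2/10) = 52.48
  Stage 2: F_2 = 10^(9.62/10) = 9.162, G_2 = 10^(−8.42/10) = 0.1439
Friis cascade:
  F = 2.911 + (9.162 − 1)/52.48 = 3.066
NF = 10 log₁₀(3.066) = 4.87 dB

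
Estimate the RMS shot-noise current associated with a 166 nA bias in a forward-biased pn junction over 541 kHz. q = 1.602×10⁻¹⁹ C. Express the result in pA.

170 pA

I_n = √(2qI·B)
2qI·B = 2 × 1.602×10⁻¹⁹ × 1.66×10⁻⁷ × 5.41×10⁵ = 2.88×10⁻²⁰ A²
I_n = √(2.88×10⁻²⁰) = 1.70×10⁻¹⁰ A = 170 pA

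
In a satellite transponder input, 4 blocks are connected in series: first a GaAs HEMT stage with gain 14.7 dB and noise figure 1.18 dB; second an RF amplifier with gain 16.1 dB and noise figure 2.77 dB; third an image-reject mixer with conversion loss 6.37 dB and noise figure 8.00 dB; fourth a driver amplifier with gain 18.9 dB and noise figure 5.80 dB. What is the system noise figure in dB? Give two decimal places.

1.33 dB

Convert to linear (a loss of L dB is a gain of −L dB): F_i = 10^(NF_i/10), G_i = 10^(G_i,dB/10)
  Stage 1: F_1 = 10^(1.18/10) = 1.312, G_1 = 10^(14.7/10) = 29.51
  Stage 2: F_2 = 10^(2.77/10) = 1.892, G_2 = 10^(16.1/10) = 40.74
  Stage 3: F_3 = 10^(8.00/10) = 6.310, G_3 = 10^(−6.37/10) = 0.2307
  Stage 4: F_4 = 10^(5.80/10) = 3.802, G_4 = 10^(18.9/10) = 77.62
Friis cascade:
  F = 1.312 + (1.892 − 1)/29.51 + (6.310 − 1)/1202 + (3.802 − 1)/277.3 = 1.357
NF = 10 log₁₀(1.357) = 1.33 dB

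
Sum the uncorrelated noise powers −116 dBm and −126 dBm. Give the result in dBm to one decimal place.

Convert to linear, add, convert back:
P₁ = 2.51×10⁻¹⁵ W, P₂ = 2.51×10⁻¹⁶ W
P_tot = 2.76×10⁻¹⁵ W → 10 log₁₀(P_tot / 10⁻³) = −115.6 dBm

−115.6 dBm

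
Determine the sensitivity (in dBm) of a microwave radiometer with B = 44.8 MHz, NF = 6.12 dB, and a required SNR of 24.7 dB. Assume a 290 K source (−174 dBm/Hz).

−66.7 dBm

Sensitivity = −174 + 10 log₁₀(B) + NF + SNR_min
= −174 + 76.51 + 6.12 + 24.7
= −66.67 dBm → −66.7 dBm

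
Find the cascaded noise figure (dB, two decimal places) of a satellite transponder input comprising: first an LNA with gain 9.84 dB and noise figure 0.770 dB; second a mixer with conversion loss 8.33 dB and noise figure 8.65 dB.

2.67 dB

Convert to linear (a loss of L dB is a gain of −L dB): F_i = 10^(NF_i/10), G_i = 10^(G_i,dB/10)
  Stage 1: F_1 = 10^(0.770/10) = 1.194, G_1 = 10^(9.84/10) = 9.638
  Stage 2: F_2 = 10^(8.65/10) = 7.328, G_2 = 10^(−8.33/10) = 0.1469
Friis cascade:
  F = 1.194 + (7.328 − 1)/9.638 = 1.851
NF = 10 log₁₀(1.851) = 2.67 dB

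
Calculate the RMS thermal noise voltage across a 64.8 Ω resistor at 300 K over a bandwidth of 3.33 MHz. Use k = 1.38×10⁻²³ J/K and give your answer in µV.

V_n = √(4kTRB)
4kTRB = 4 × 1.38×10⁻²³ × 300 × 6.48×10¹ × 3.33×10⁶ = 3.57×10⁻¹² V²
V_n = √(3.57×10⁻¹²) = 1.89×10⁻⁶ V = 1.89 µV

1.89 µV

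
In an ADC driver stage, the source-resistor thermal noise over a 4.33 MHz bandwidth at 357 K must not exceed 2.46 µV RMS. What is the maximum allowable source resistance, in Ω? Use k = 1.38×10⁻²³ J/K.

Johnson–Nyquist: V_n = √(4kTRB) ⇒ R = V_n² / (4kTB)
4kTB = 4 × 1.38×10⁻²³ × 357 × 4.33×10⁶ = 8.53×10⁻¹⁴
R = (2.46×10⁻⁶)² / 8.53×10⁻¹⁴ = 7.09×10¹ Ω = 70.9 Ω

70.9 Ω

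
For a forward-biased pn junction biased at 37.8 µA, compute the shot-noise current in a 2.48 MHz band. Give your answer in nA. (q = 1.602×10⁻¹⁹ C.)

I_n = √(2qI·B)
2qI·B = 2 × 1.602×10⁻¹⁹ × 3.78×10⁻⁵ × 2.48×10⁶ = 3.00×10⁻¹⁷ A²
I_n = √(3.00×10⁻¹⁷) = 5.48×10⁻⁹ A = 5.48 nA

5.48 nA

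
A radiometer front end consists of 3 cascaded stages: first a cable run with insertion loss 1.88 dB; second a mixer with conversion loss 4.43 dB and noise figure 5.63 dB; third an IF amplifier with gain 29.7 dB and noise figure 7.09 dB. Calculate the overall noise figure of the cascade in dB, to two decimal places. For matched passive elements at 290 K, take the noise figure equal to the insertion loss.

Convert to linear (a loss of L dB is a gain of −L dB): F_i = 10^(NF_i/10), G_i = 10^(G_i,dB/10)
  Stage 1: F_1 = 10^(1.88/10) = 1.542, G_1 = 10^(−1.88/10) = 0.6486
  Stage 2: F_2 = 10^(5.63/10) = 3.656, G_2 = 10^(−4.43/10) = 0.3606
  Stage 3: F_3 = 10^(7.09/10) = 5.117, G_3 = 10^(29.7/10) = 933.3
Friis cascade:
  F = 1.542 + (3.656 − 1)/0.6486 + (5.117 − 1)/0.2339 = 23.24
NF = 10 log₁₀(23.24) = 13.66 dB

13.66 dB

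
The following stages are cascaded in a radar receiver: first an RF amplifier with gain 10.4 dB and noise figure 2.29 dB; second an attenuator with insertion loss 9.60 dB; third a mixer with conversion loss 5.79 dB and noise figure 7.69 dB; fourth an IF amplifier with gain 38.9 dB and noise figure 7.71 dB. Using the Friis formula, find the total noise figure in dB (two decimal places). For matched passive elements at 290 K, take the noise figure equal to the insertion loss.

13.42 dB

Convert to linear (a loss of L dB is a gain of −L dB): F_i = 10^(NF_i/10), G_i = 10^(G_i,dB/10)
  Stage 1: F_1 = 10^(2.29/10) = 1.694, G_1 = 10^(10.4/10) = 10.96
  Stage 2: F_2 = 10^(9.60/10) = 9.120, G_2 = 10^(−9.60/10) = 0.1096
  Stage 3: F_3 = 10^(7.69/10) = 5.875, G_3 = 10^(−5.79/10) = 0.2636
  Stage 4: F_4 = 10^(7.71/10) = 5.902, G_4 = 10^(38.9/10) = 7762
Friis cascade:
  F = 1.694 + (9.120 − 1)/10.96 + (5.875 − 1)/1.202 + (5.902 − 1)/0.3170 = 21.96
NF = 10 log₁₀(21.96) = 13.42 dB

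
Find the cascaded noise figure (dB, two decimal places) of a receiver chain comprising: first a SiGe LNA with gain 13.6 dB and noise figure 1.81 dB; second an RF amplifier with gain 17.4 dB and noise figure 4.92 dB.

2.07 dB

Convert to linear (a loss of L dB is a gain of −L dB): F_i = 10^(NF_i/10), G_i = 10^(G_i,dB/10)
  Stage 1: F_1 = 10^(1.81/10) = 1.517, G_1 = 10^(13.6/10) = 22.91
  Stage 2: F_2 = 10^(4.92/10) = 3.105, G_2 = 10^(17.4/10) = 54.95
Friis cascade:
  F = 1.517 + (3.105 − 1)/22.91 = 1.609
NF = 10 log₁₀(1.609) = 2.07 dB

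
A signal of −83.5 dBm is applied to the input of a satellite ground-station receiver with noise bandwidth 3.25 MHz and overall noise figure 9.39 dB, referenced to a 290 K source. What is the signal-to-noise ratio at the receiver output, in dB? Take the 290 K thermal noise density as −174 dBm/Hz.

16.0 dB

Noise floor: N = −174 + 10 log₁₀(B) + NF
10 log₁₀(3.25×10⁶) = 65.12 dB
N = −174 + 65.12 + 9.39 = −99.49 dBm
SNR = P_sig − N = −83.5 − (−99.49) = 15.99 dB → 16.0 dB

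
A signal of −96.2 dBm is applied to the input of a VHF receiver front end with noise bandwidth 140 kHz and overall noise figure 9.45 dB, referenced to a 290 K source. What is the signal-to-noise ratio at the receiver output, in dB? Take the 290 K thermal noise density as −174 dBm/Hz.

Noise floor: N = −174 + 10 log₁₀(B) + NF
10 log₁₀(1.40×10⁵) = 51.46 dB
N = −174 + 51.46 + 9.45 = −113.09 dBm
SNR = P_sig − N = −96.2 − (−113.09) = 16.89 dB → 16.9 dB

16.9 dB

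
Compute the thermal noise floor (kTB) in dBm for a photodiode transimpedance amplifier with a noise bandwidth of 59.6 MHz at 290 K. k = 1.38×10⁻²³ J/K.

−96.2 dBm

P_n = kTB = 1.38×10⁻²³ × 290 × 5.96×10⁷ = 2.39×10⁻¹³ W
In dBm: 10 log₁₀(2.39×10⁻¹³ / 10⁻³) = −96.2 dBm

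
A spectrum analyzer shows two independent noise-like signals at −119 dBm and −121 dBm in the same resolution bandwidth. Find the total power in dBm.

Convert to linear, add, convert back:
P₁ = 1.26×10⁻¹⁵ W, P₂ = 7.94×10⁻¹⁶ W
P_tot = 2.05×10⁻¹⁵ W → 10 log₁₀(P_tot / 10⁻³) = −116.9 dBm

−116.9 dBm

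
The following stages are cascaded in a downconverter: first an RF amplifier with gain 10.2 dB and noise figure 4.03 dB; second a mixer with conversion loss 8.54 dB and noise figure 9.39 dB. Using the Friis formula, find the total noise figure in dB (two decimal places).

5.14 dB

Convert to linear (a loss of L dB is a gain of −L dB): F_i = 10^(NF_i/10), G_i = 10^(G_i,dB/10)
  Stage 1: F_1 = 10^(4.03/10) = 2.529, G_1 = 10^(10.2/10) = 10.47
  Stage 2: F_2 = 10^(9.39/10) = 8.690, G_2 = 10^(−8.54/10) = 0.1400
Friis cascade:
  F = 2.529 + (8.690 − 1)/10.47 = 3.264
NF = 10 log₁₀(3.264) = 5.14 dB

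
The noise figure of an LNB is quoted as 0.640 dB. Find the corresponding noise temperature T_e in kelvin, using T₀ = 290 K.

46.0 K

F = 10^(0.640/10) = 1.15878
T_e = (F − 1)·T₀ = (1.15878 − 1) × 290 = 46.0 K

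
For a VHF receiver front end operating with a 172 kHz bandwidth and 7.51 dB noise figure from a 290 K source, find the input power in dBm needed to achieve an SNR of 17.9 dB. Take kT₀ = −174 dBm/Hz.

−96.2 dBm

Sensitivity = −174 + 10 log₁₀(B) + NF + SNR_min
= −174 + 52.36 + 7.51 + 17.9
= −96.23 dBm → −96.2 dBm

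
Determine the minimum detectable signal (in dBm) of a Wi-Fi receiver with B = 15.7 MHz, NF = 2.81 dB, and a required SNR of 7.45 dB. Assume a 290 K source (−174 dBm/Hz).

−91.8 dBm

Sensitivity = −174 + 10 log₁₀(B) + NF + SNR_min
= −174 + 71.96 + 2.81 + 7.45
= −91.78 dBm → −91.8 dBm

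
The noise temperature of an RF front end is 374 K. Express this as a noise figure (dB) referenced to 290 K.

3.60 dB

F = 1 + T_e/T₀ = 1 + 374/290 = 2.28966
NF = 10 log₁₀(2.28966) = 3.60 dB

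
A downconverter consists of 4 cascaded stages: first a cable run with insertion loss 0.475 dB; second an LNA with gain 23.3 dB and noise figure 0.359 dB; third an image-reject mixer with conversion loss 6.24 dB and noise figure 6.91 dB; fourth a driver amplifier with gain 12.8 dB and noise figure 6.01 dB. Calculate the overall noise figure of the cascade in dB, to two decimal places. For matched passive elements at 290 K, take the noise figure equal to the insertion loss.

Convert to linear (a loss of L dB is a gain of −L dB): F_i = 10^(NF_i/10), G_i = 10^(G_i,dB/10)
  Stage 1: F_1 = 10^(0.475/10) = 1.116, G_1 = 10^(−0.475/10) = 0.8964
  Stage 2: F_2 = 10^(0.359/10) = 1.086, G_2 = 10^(23.3/10) = 213.8
  Stage 3: F_3 = 10^(6.91/10) = 4.909, G_3 = 10^(−6.24/10) = 0.2377
  Stage 4: F_4 = 10^(6.01/10) = 3.990, G_4 = 10^(12.8/10) = 19.05
Friis cascade:
  F = 1.116 + (1.086 − 1)/0.8964 + (4.909 − 1)/191.6 + (3.990 − 1)/45.55 = 1.298
NF = 10 log₁₀(1.298) = 1.13 dB

1.13 dB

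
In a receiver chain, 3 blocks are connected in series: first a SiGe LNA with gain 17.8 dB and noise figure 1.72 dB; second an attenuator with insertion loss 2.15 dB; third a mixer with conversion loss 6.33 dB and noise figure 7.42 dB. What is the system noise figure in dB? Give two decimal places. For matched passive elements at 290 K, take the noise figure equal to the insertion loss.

Convert to linear (a loss of L dB is a gain of −L dB): F_i = 10^(NF_i/10), G_i = 10^(G_i,dB/10)
  Stage 1: F_1 = 10^(1.72/10) = 1.486, G_1 = 10^(17.8/10) = 60.26
  Stage 2: F_2 = 10^(2.15/10) = 1.641, G_2 = 10^(−2.15/10) = 0.6095
  Stage 3: F_3 = 10^(7.42/10) = 5.521, G_3 = 10^(−6.33/10) = 0.2328
Friis cascade:
  F = 1.486 + (1.641 − 1)/60.26 + (5.521 − 1)/36.73 = 1.620
NF = 10 log₁₀(1.620) = 2.09 dB

2.09 dB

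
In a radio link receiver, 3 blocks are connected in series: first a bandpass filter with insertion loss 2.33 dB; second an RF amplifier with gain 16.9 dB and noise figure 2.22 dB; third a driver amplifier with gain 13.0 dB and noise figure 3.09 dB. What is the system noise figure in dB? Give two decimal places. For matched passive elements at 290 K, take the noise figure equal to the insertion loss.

Convert to linear (a loss of L dB is a gain of −L dB): F_i = 10^(NF_i/10), G_i = 10^(G_i,dB/10)
  Stage 1: F_1 = 10^(2.33/10) = 1.710, G_1 = 10^(−2.33/10) = 0.5848
  Stage 2: F_2 = 10^(2.22/10) = 1.667, G_2 = 10^(16.9/10) = 48.98
  Stage 3: F_3 = 10^(3.09/10) = 2.037, G_3 = 10^(13.0/10) = 19.95
Friis cascade:
  F = 1.710 + (1.667 − 1)/0.5848 + (2.037 − 1)/28.64 = 2.887
NF = 10 log₁₀(2.887) = 4.60 dB

4.60 dB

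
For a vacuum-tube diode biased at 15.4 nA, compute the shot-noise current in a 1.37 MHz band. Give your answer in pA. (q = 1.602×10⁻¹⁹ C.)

I_n = √(2qI·B)
2qI·B = 2 × 1.602×10⁻¹⁹ × 1.54×10⁻⁸ × 1.37×10⁶ = 6.76×10⁻²¹ A²
I_n = √(6.76×10⁻²¹) = 8.22×10⁻¹¹ A = 82.2 pA

82.2 pA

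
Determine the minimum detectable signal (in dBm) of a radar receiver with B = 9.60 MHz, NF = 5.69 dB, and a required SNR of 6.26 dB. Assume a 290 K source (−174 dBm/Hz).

−92.2 dBm

Sensitivity = −174 + 10 log₁₀(B) + NF + SNR_min
= −174 + 69.82 + 5.69 + 6.26
= −92.23 dBm → −92.2 dBm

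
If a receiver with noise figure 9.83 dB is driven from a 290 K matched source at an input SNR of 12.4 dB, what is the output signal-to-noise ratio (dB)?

By definition F = SNR_in/SNR_out, so in dB: SNR_out = SNR_in − NF
SNR_out = 12.4 − 9.83 = 2.57 dB

2.57 dB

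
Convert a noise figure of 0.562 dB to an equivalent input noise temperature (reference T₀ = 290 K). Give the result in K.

40.1 K

F = 10^(0.562/10) = 1.13815
T_e = (F − 1)·T₀ = (1.13815 − 1) × 290 = 40.1 K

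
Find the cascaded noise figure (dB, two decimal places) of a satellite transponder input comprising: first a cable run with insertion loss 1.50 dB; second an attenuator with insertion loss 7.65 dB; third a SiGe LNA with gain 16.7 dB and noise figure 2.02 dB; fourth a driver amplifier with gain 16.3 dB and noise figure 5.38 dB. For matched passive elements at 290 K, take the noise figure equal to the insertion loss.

Convert to linear (a loss of L dB is a gain of −L dB): F_i = 10^(NF_i/10), G_i = 10^(G_i,dB/10)
  Stage 1: F_1 = 10^(1.50/10) = 1.413, G_1 = 10^(−1.50/10) = 0.7079
  Stage 2: F_2 = 10^(7.65/10) = 5.821, G_2 = 10^(−7.65/10) = 0.1718
  Stage 3: F_3 = 10^(2.02/10) = 1.592, G_3 = 10^(16.7/10) = 46.77
  Stage 4: F_4 = 10^(5.38/10) = 3.451, G_4 = 10^(16.3/10) = 42.66
Friis cascade:
  F = 1.413 + (5.821 − 1)/0.7079 + (1.592 − 1)/0.1216 + (3.451 − 1)/5.689 = 13.52
NF = 10 log₁₀(13.52) = 11.31 dB

11.31 dB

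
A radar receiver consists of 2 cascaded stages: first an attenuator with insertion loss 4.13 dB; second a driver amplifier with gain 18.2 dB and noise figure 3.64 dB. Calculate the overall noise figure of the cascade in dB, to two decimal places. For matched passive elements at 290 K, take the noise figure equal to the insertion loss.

Convert to linear (a loss of L dB is a gain of −L dB): F_i = 10^(NF_i/10), G_i = 10^(G_i,dB/10)
  Stage 1: F_1 = 10^(4.13/10) = 2.588, G_1 = 10^(−4.13/10) = 0.3864
  Stage 2: F_2 = 10^(3.64/10) = 2.312, G_2 = 10^(18.2/10) = 66.07
Friis cascade:
  F = 2.588 + (2.312 − 1)/0.3864 = 5.984
NF = 10 log₁₀(5.984) = 7.77 dB

7.77 dB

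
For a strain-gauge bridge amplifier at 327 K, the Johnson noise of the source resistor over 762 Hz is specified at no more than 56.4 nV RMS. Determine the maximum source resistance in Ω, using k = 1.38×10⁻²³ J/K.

Johnson–Nyquist: V_n = √(4kTRB) ⇒ R = V_n² / (4kTB)
4kTB = 4 × 1.38×10⁻²³ × 327 × 7.62×10² = 1.38×10⁻¹⁷
R = (5.64×10⁻⁸)² / 1.38×10⁻¹⁷ = 2.31×10² Ω = 231 Ω

231 Ω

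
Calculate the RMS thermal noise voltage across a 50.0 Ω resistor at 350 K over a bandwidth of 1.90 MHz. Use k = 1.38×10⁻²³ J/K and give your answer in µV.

V_n = √(4kTRB)
4kTRB = 4 × 1.38×10⁻²³ × 350 × 5.00×10¹ × 1.90×10⁶ = 1.84×10⁻¹² V²
V_n = √(1.84×10⁻¹²) = 1.35×10⁻⁶ V = 1.35 µV

1.35 µV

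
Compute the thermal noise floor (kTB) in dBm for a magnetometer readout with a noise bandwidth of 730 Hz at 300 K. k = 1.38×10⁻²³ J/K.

P_n = kTB = 1.38×10⁻²³ × 300 × 7.30×10² = 3.02×10⁻¹⁸ W
In dBm: 10 log₁₀(3.02×10⁻¹⁸ / 10⁻³) = −145.2 dBm

−145.2 dBm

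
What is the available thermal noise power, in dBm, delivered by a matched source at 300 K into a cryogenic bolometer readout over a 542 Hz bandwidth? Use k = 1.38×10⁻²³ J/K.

P_n = kTB = 1.38×10⁻²³ × 300 × 5.42×10² = 2.24×10⁻¹⁸ W
In dBm: 10 log₁₀(2.24×10⁻¹⁸ / 10⁻³) = −146.5 dBm

−146.5 dBm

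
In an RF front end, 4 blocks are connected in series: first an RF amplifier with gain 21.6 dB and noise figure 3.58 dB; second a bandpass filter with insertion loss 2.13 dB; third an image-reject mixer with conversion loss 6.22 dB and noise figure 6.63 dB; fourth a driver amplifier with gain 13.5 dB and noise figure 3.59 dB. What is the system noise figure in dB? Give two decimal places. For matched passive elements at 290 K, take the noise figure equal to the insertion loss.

3.78 dB

Convert to linear (a loss of L dB is a gain of −L dB): F_i = 10^(NF_i/10), G_i = 10^(G_i,dB/10)
  Stage 1: F_1 = 10^(3.58/10) = 2.280, G_1 = 10^(21.6/10) = 144.5
  Stage 2: F_2 = 10^(2.13/10) = 1.633, G_2 = 10^(−2.13/10) = 0.6124
  Stage 3: F_3 = 10^(6.63/10) = 4.603, G_3 = 10^(−6.22/10) = 0.2388
  Stage 4: F_4 = 10^(3.59/10) = 2.286, G_4 = 10^(13.5/10) = 22.39
Friis cascade:
  F = 2.280 + (1.633 − 1)/144.5 + (4.603 − 1)/88.51 + (2.286 − 1)/21.13 = 2.386
NF = 10 log₁₀(2.386) = 3.78 dB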